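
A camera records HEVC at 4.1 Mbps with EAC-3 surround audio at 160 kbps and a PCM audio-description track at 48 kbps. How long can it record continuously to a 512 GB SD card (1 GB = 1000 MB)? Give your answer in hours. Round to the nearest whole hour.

Audio total: 160 + 48 = 208 kbps = 0.208 Mbps.
Total bitrate: 4.1 + 0.208 = 4.308 Mbps.
Capacity: 512 GB = 4,096,000 Mb.
Recording time: 4,096,000 / 4.308 = 950,789 s ≈ 264 hours.

264 hours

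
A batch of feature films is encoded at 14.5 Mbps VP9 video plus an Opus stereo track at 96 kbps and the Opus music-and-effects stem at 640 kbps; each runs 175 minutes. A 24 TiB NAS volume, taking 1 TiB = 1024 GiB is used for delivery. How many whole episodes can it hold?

1319

175 min = 10500 s
Audio total: 96 + 640 = 736 kbps = 0.736 Mbps.
Total bitrate: 15.236 Mbps.
Per item: 15.236 Mbps × 10500 s = 159,978 Mb = 19,997 MB.
Capacity: 24 TiB = 211,106,233 Mb; 1319.60 items → 1319 complete.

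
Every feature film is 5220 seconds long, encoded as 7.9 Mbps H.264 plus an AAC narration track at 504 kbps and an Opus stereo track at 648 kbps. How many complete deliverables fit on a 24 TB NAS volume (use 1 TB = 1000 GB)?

Audio total: 504 + 648 = 1152 kbps = 1.152 Mbps.
Total bitrate: 9.052 Mbps.
Per item: 9.052 Mbps × 5220 s = 47,251 Mb = 5,906 MB.
Capacity: 24 TB = 192,000,000 Mb; 4063.37 items → 4063 complete.

4063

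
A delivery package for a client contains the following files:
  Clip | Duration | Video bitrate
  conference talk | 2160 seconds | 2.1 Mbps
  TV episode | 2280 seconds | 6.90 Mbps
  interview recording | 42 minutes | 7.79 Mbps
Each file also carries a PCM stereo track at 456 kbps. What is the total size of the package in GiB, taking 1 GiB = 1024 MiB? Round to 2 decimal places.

5.01 GiB

Audio: 456 kbps = 0.456 Mbps.
conference talk: 2.556 Mbps × 2160 s = 5521.0 Mb
TV episode: 7.356 Mbps × 2280 s = 16771.7 Mb
interview recording: 8.246 Mbps × 2520 s = 20779.9 Mb
Total: 43072.6 Mb = 5384.1 MB.
= 5.014 GiB.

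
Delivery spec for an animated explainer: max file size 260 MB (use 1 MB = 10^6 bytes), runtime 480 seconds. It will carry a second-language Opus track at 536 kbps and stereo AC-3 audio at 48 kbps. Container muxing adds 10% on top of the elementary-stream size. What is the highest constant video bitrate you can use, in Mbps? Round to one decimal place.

3.4 Mbps

Budget: 260 MB = 2080.0 Mb.
Stream payload after overhead: 2080.0 / 1.10 = 1890.9 Mb.
Total bitrate budget: 1890.9 Mb / 480 s = 3.939 Mbps.
Audio total: 536 + 48 = 584 kbps = 0.584 Mbps.
Video: 3.939 − 0.584 = 3.355 Mbps.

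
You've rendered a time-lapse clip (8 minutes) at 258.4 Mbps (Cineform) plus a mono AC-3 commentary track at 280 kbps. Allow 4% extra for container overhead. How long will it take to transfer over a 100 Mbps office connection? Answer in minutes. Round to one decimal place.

21.5 minutes

8 min = 480 s
Audio: 280 kbps = 0.280 Mbps.
Total bitrate: 258.680 Mbps.
File: 258.680 Mbps × 480 s = 124166.4 Mb.
With 4% container overhead: ×1.04. → 129133.1 Mb.
At 100 Mbps: 129133.1 / 100 = 1291.3 s ≈ 21.5 minutes.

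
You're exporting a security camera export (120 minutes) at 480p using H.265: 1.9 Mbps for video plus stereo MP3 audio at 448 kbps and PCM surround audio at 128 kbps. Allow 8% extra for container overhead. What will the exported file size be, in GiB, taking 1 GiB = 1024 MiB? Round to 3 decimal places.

120 min = 7200 s
Audio total: 448 + 128 = 576 kbps = 0.576 Mbps.
Total bitrate: 1.9 + 0.576 = 2.476 Mbps.
Stream data: 2.476 Mbps × 7200 s = 17827.2 Mb.
With 8% container overhead: ×1.08.
19,253 Mb = 2,406,672,000 bytes ÷ 1,073,741,824 = 2.241 GiB.

2.241 GiB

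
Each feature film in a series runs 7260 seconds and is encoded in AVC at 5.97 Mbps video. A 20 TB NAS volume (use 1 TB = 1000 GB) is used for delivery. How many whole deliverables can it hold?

Per item: 5.970 Mbps × 7260 s = 43,342 Mb = 5,418 MB.
Capacity: 20 TB = 160,000,000 Mb; 3691.55 items → 3691 complete.

3691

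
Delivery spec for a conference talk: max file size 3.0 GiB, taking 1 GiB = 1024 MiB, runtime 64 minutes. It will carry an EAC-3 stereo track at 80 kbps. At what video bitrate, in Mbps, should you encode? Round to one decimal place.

6.6 Mbps

Budget: 3.0 GiB = 25769.8 Mb.
64 min = 3840 s
Total bitrate budget: 25769.8 Mb / 3840 s = 6.711 Mbps.
Audio: 80 kbps = 0.080 Mbps.
Video: 6.711 − 0.080 = 6.631 Mbps.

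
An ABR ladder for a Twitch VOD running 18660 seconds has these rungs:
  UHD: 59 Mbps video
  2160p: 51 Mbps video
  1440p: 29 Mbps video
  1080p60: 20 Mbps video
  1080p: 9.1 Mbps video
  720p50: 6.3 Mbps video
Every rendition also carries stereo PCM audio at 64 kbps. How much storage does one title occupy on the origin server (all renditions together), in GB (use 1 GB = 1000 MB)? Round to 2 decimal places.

Audio: 64 kbps = 0.064 Mbps.
Sum of rendition bitrates: (59+0.064) + (51+0.064) + (29+0.064) + (20+0.064) + (9.1+0.064) + (6.3+0.064) = 174.784 Mbps.
× 18660 s = 3,261,469 Mb = 407,684 MB = 407.7 GB.

407.68 GB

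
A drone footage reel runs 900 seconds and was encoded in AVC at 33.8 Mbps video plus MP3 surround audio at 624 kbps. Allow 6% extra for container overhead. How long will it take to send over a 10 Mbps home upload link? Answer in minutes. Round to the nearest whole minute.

55 minutes

Audio: 624 kbps = 0.624 Mbps.
Total bitrate: 34.424 Mbps.
File: 34.424 Mbps × 900 s = 30981.6 Mb.
With 6% container overhead: ×1.06. → 32840.5 Mb.
At 10 Mbps: 32840.5 / 10 = 3284.0 s ≈ 54.7 minutes.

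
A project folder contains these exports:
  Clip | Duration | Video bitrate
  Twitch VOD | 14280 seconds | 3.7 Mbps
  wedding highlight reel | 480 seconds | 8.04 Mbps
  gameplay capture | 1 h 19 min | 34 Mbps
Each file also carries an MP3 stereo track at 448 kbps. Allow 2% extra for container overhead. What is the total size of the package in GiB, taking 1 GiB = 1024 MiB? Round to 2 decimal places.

Audio: 448 kbps = 0.448 Mbps.
Twitch VOD: 4.148 Mbps × 14280 s × 1.02 = 60418.1 Mb
wedding highlight reel: 8.488 Mbps × 480 s × 1.02 = 4155.7 Mb
gameplay capture: 34.448 Mbps × 4740 s × 1.02 = 166549.2 Mb
Total: 231123.0 Mb = 28890.4 MB.
= 26.91 GiB.

26.91 GiB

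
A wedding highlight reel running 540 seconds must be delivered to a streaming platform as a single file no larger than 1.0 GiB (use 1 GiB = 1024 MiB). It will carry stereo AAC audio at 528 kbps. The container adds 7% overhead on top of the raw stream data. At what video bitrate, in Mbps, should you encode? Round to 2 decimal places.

14.34 Mbps

Budget: 1.0 GiB = 8589.9 Mb.
Stream payload after overhead: 8589.9 / 1.07 = 8028.0 Mb.
Total bitrate budget: 8028.0 Mb / 540 s = 14.867 Mbps.
Audio: 528 kbps = 0.528 Mbps.
Video: 14.867 − 0.528 = 14.339 Mbps.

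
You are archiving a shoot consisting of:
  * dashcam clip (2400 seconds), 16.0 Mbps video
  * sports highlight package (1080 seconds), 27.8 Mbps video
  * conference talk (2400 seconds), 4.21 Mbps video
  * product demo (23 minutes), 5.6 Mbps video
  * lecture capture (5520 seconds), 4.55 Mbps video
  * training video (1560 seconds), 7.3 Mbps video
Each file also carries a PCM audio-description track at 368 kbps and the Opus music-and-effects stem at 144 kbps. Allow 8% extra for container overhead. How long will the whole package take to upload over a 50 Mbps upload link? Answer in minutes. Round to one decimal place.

Audio total: 368 + 144 = 512 kbps = 0.512 Mbps.
dashcam clip: 16.512 Mbps × 2400 s × 1.08 = 42799.1 Mb
sports highlight package: 28.312 Mbps × 1080 s × 1.08 = 33023.1 Mb
conference talk: 4.722 Mbps × 2400 s × 1.08 = 12239.4 Mb
product demo: 6.112 Mbps × 1380 s × 1.08 = 9109.3 Mb
lecture capture: 5.062 Mbps × 5520 s × 1.08 = 30177.6 Mb
training video: 7.812 Mbps × 1560 s × 1.08 = 13161.7 Mb
Total: 140510.2 Mb = 17563.8 MB.
At 50 Mbps: 140510.2 / 50 = 2810 s ≈ 46.8 minutes.

46.8 minutes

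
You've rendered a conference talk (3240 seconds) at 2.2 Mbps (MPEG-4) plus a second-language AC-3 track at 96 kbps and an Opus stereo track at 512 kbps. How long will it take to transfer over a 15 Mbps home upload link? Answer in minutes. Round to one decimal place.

Audio total: 96 + 512 = 608 kbps = 0.608 Mbps.
Total bitrate: 2.808 Mbps.
File: 2.808 Mbps × 3240 s = 9097.9 Mb.
At 15 Mbps: 9097.9 / 15 = 606.5 s ≈ 10.1 minutes.

10.1 minutes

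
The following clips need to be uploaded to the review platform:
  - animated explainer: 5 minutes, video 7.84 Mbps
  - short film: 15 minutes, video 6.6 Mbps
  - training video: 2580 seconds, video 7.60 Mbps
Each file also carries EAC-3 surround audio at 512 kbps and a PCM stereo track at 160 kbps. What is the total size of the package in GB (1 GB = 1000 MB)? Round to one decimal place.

Audio total: 512 + 160 = 672 kbps = 0.672 Mbps.
animated explainer: 8.512 Mbps × 300 s = 2553.6 Mb
short film: 7.272 Mbps × 900 s = 6544.8 Mb
training video: 8.272 Mbps × 2580 s = 21341.8 Mb
Total: 30440.2 Mb = 3805.0 MB.
= 3.805 GB.

3.8 GB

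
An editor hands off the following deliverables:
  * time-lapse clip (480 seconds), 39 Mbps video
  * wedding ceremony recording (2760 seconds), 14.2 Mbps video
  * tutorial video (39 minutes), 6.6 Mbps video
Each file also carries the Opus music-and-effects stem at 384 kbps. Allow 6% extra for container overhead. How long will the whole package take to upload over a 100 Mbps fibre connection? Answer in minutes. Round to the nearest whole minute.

Audio: 384 kbps = 0.384 Mbps.
time-lapse clip: 39.384 Mbps × 480 s × 1.06 = 20038.6 Mb
wedding ceremony recording: 14.584 Mbps × 2760 s × 1.06 = 42667.0 Mb
tutorial video: 6.984 Mbps × 2340 s × 1.06 = 17323.1 Mb
Total: 80028.6 Mb = 10003.6 MB.
At 100 Mbps: 80028.6 / 100 = 800 s ≈ 13.3 minutes.

13 minutes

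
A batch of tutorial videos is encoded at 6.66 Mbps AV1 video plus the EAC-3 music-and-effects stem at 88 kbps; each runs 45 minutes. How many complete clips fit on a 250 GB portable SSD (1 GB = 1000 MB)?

109

45 min = 2700 s
Audio: 88 kbps = 0.088 Mbps.
Total bitrate: 6.748 Mbps.
Per item: 6.748 Mbps × 2700 s = 18,220 Mb = 2,277 MB.
Capacity: 250 GB = 2,000,000 Mb; 109.77 items → 109 complete.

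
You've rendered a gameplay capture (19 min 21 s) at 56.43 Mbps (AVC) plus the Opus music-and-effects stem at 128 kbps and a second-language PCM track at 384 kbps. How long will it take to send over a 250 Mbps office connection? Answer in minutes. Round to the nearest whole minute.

19 min 21 s = 1161 s
Audio total: 128 + 384 = 512 kbps = 0.512 Mbps.
Total bitrate: 56.942 Mbps.
File: 56.942 Mbps × 1161 s = 66109.7 Mb.
At 250 Mbps: 66109.7 / 250 = 264.4 s ≈ 4.41 minutes.

4 minutes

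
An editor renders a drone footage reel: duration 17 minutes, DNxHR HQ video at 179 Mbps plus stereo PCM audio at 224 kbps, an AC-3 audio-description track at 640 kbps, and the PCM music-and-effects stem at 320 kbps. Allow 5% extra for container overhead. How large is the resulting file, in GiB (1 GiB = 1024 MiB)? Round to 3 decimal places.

17 min = 1020 s
Audio total: 224 + 640 + 320 = 1184 kbps = 1.184 Mbps.
Total bitrate: 179 + 1.184 = 180.184 Mbps.
Stream data: 180.184 Mbps × 1020 s = 183787.7 Mb.
With 5% container overhead: ×1.05.
192,977 Mb = 24,122,133,000 bytes ÷ 1,073,741,824 = 22.47 GiB.

22.465 GiB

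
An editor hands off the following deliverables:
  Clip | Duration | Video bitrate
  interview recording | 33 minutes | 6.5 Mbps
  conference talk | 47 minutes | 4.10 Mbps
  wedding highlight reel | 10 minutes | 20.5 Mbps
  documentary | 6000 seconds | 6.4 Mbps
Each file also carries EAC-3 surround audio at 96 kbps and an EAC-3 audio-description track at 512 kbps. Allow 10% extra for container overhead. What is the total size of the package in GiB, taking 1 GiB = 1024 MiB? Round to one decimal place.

10.5 GiB

Audio total: 96 + 512 = 608 kbps = 0.608 Mbps.
interview recording: 7.108 Mbps × 1980 s × 1.10 = 15481.2 Mb
conference talk: 4.708 Mbps × 2820 s × 1.10 = 14604.2 Mb
wedding highlight reel: 21.108 Mbps × 600 s × 1.10 = 13931.3 Mb
documentary: 7.008 Mbps × 6000 s × 1.10 = 46252.8 Mb
Total: 90269.5 Mb = 11283.7 MB.
= 10.51 GiB.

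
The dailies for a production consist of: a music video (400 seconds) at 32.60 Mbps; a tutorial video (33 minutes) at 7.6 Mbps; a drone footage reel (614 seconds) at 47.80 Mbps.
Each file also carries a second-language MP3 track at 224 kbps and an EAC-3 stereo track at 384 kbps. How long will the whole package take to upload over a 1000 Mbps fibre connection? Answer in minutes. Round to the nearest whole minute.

1 minutes

Audio total: 224 + 384 = 608 kbps = 0.608 Mbps.
music video: 33.208 Mbps × 400 s = 13283.2 Mb
tutorial video: 8.208 Mbps × 1980 s = 16251.8 Mb
drone footage reel: 48.408 Mbps × 614 s = 29722.5 Mb
Total: 59257.6 Mb = 7407.2 MB.
At 1000 Mbps: 59257.6 / 1000 = 59 s ≈ 0.988 minutes.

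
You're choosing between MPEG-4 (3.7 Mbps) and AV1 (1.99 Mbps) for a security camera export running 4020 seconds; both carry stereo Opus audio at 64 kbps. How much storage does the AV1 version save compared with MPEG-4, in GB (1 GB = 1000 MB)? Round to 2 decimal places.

Audio: 64 kbps = 0.064 Mbps.
MPEG-4: 3.764 Mbps × 4020 s = 15131.3 Mb = 1.891 GB.
AV1: 2.054 Mbps × 4020 s = 8257.1 Mb = 1.032 GB.
Saving: 1.891 − 1.032 = 0.859 GB.

0.86 GB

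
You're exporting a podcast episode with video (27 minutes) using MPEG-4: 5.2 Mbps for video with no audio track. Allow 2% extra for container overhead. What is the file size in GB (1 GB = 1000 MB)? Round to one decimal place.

1.1 GB

27 min = 1620 s
Total bitrate: 5.2 Mbps.
Stream data: 5.200 Mbps × 1620 s = 8424.0 Mb.
With 2% container overhead: ×1.02.
8,592 Mb ÷ 8 = 1,074 MB → 1.074 GB.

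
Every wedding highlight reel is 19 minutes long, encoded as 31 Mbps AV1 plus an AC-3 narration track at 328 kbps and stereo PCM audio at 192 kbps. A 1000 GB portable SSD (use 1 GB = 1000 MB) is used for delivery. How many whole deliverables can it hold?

222

19 min = 1140 s
Audio total: 328 + 192 = 520 kbps = 0.520 Mbps.
Total bitrate: 31.520 Mbps.
Per item: 31.520 Mbps × 1140 s = 35,933 Mb = 4,492 MB.
Capacity: 1000 GB = 8,000,000 Mb; 222.64 items → 222 complete.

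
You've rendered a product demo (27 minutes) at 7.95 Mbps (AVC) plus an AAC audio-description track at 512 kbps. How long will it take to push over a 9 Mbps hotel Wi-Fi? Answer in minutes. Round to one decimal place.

25.4 minutes

27 min = 1620 s
Audio: 512 kbps = 0.512 Mbps.
Total bitrate: 8.462 Mbps.
File: 8.462 Mbps × 1620 s = 13708.4 Mb.
At 9 Mbps: 13708.4 / 9 = 1523.2 s ≈ 25.4 minutes.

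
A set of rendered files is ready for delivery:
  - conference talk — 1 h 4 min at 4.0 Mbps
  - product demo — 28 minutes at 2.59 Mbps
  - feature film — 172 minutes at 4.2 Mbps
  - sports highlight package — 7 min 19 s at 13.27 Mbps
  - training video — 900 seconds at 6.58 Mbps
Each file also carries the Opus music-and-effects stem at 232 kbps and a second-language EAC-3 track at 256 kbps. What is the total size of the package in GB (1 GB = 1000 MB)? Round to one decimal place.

10.4 GB

Audio total: 232 + 256 = 488 kbps = 0.488 Mbps.
conference talk: 4.488 Mbps × 3840 s = 17233.9 Mb
product demo: 3.078 Mbps × 1680 s = 5171.0 Mb
feature film: 4.688 Mbps × 10320 s = 48380.2 Mb
sports highlight package: 13.758 Mbps × 439 s = 6039.8 Mb
training video: 7.068 Mbps × 900 s = 6361.2 Mb
Total: 83186.1 Mb = 10398.3 MB.
= 10.40 GB.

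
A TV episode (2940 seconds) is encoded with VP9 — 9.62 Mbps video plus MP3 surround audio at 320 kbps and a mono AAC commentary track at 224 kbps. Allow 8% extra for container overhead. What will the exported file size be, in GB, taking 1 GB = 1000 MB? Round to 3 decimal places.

Audio total: 320 + 224 = 544 kbps = 0.544 Mbps.
Total bitrate: 9.62 + 0.544 = 10.164 Mbps.
Stream data: 10.164 Mbps × 2940 s = 29882.2 Mb.
With 8% container overhead: ×1.08.
32,273 Mb ÷ 8 = 4,034 MB → 4.034 GB.

4.034 GB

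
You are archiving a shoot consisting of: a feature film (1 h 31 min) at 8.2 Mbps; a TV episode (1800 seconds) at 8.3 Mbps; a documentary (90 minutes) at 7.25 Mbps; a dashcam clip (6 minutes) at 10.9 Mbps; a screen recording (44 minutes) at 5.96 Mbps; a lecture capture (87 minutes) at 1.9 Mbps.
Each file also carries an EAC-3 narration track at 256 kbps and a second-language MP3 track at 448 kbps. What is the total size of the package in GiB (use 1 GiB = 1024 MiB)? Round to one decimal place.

Audio total: 256 + 448 = 704 kbps = 0.704 Mbps.
feature film: 8.904 Mbps × 5460 s = 48615.8 Mb
TV episode: 9.004 Mbps × 1800 s = 16207.2 Mb
documentary: 7.954 Mbps × 5400 s = 42951.6 Mb
dashcam clip: 11.604 Mbps × 360 s = 4177.4 Mb
screen recording: 6.664 Mbps × 2640 s = 17593.0 Mb
lecture capture: 2.604 Mbps × 5220 s = 13592.9 Mb
Total: 143137.9 Mb = 17892.2 MB.
= 16.66 GiB.

16.7 GiB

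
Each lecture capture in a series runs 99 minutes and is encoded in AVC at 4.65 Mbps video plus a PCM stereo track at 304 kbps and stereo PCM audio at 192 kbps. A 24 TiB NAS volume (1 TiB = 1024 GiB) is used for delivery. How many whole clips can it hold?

6906

99 min = 5940 s
Audio total: 304 + 192 = 496 kbps = 0.496 Mbps.
Total bitrate: 5.146 Mbps.
Per item: 5.146 Mbps × 5940 s = 30,567 Mb = 3,821 MB.
Capacity: 24 TiB = 211,106,233 Mb; 6906.29 items → 6906 complete.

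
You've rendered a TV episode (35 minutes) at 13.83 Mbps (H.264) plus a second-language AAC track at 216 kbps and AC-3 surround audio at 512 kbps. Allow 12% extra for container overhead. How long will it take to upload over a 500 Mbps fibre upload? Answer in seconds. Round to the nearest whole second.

35 min = 2100 s
Audio total: 216 + 512 = 728 kbps = 0.728 Mbps.
Total bitrate: 14.558 Mbps.
File: 14.558 Mbps × 2100 s = 30571.8 Mb.
With 12% container overhead: ×1.12. → 34240.4 Mb.
At 500 Mbps: 34240.4 / 500 = 68.5 s ≈ 68.5 seconds.

68 seconds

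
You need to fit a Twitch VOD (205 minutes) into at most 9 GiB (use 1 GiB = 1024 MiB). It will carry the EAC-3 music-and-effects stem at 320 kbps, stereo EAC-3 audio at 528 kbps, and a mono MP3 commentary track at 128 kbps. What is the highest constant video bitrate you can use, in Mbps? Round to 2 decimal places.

5.31 Mbps

Budget: 9 GiB = 77309.4 Mb.
205 min = 12300 s
Total bitrate budget: 77309.4 Mb / 12300 s = 6.285 Mbps.
Audio total: 320 + 528 + 128 = 976 kbps = 0.976 Mbps.
Video: 6.285 − 0.976 = 5.309 Mbps.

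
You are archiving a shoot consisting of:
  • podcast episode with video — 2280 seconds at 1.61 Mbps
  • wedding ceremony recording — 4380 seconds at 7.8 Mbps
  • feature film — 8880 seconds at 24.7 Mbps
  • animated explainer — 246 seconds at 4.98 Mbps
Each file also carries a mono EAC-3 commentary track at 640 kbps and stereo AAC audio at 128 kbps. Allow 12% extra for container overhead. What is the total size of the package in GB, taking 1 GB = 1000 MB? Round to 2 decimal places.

37.87 GB

Audio total: 640 + 128 = 768 kbps = 0.768 Mbps.
podcast episode with video: 2.378 Mbps × 2280 s × 1.12 = 6072.5 Mb
wedding ceremony recording: 8.568 Mbps × 4380 s × 1.12 = 42031.2 Mb
feature film: 25.468 Mbps × 8880 s × 1.12 = 253294.5 Mb
animated explainer: 5.748 Mbps × 246 s × 1.12 = 1583.7 Mb
Total: 302981.9 Mb = 37872.7 MB.
= 37.87 GB.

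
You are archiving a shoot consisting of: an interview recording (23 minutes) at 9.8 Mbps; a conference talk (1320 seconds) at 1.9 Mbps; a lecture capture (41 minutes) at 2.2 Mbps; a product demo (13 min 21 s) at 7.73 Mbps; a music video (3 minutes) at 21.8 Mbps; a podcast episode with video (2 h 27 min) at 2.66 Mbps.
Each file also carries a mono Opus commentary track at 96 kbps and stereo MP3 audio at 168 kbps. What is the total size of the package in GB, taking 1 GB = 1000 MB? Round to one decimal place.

Audio total: 96 + 168 = 264 kbps = 0.264 Mbps.
interview recording: 10.064 Mbps × 1380 s = 13888.3 Mb
conference talk: 2.164 Mbps × 1320 s = 2856.5 Mb
lecture capture: 2.464 Mbps × 2460 s = 6061.4 Mb
product demo: 7.994 Mbps × 801 s = 6403.2 Mb
music video: 22.064 Mbps × 180 s = 3971.5 Mb
podcast episode with video: 2.924 Mbps × 8820 s = 25789.7 Mb
Total: 58970.6 Mb = 7371.3 MB.
= 7.371 GB.

7.4 GB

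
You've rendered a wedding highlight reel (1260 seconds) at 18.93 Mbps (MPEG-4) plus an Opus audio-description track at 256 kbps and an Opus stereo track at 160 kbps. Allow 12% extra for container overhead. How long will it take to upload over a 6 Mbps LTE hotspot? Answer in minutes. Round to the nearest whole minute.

Audio total: 256 + 160 = 416 kbps = 0.416 Mbps.
Total bitrate: 19.346 Mbps.
File: 19.346 Mbps × 1260 s = 24376.0 Mb.
With 12% container overhead: ×1.12. → 27301.1 Mb.
At 6 Mbps: 27301.1 / 6 = 4550.2 s ≈ 75.8 minutes.

76 minutes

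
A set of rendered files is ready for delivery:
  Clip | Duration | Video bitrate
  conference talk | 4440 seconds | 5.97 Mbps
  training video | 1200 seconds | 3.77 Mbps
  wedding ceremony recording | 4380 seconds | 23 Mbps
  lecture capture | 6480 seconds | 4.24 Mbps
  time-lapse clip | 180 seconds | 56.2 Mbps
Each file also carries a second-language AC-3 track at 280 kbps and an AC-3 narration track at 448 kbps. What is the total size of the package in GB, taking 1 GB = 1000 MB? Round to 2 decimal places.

22.69 GB

Audio total: 280 + 448 = 728 kbps = 0.728 Mbps.
conference talk: 6.698 Mbps × 4440 s = 29739.1 Mb
training video: 4.498 Mbps × 1200 s = 5397.6 Mb
wedding ceremony recording: 23.728 Mbps × 4380 s = 103928.6 Mb
lecture capture: 4.968 Mbps × 6480 s = 32192.6 Mb
time-lapse clip: 56.928 Mbps × 180 s = 10247.0 Mb
Total: 181505.0 Mb = 22688.1 MB.
= 22.69 GB.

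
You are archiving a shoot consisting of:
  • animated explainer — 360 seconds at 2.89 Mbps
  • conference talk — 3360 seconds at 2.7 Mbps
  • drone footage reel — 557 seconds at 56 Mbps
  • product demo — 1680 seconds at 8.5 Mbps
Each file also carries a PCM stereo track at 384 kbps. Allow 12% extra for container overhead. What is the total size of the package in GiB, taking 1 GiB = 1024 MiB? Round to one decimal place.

7.5 GiB

Audio: 384 kbps = 0.384 Mbps.
animated explainer: 3.274 Mbps × 360 s × 1.12 = 1320.1 Mb
conference talk: 3.084 Mbps × 3360 s × 1.12 = 11605.7 Mb
drone footage reel: 56.384 Mbps × 557 s × 1.12 = 35174.6 Mb
product demo: 8.884 Mbps × 1680 s × 1.12 = 16716.1 Mb
Total: 64816.5 Mb = 8102.1 MB.
= 7.546 GiB.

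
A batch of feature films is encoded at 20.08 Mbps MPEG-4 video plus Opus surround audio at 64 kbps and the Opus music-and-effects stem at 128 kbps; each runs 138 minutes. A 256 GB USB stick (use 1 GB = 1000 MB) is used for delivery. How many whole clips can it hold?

12

138 min = 8280 s
Audio total: 64 + 128 = 192 kbps = 0.192 Mbps.
Total bitrate: 20.272 Mbps.
Per item: 20.272 Mbps × 8280 s = 167,852 Mb = 20,982 MB.
Capacity: 256 GB = 2,048,000 Mb; 12.20 items → 12 complete.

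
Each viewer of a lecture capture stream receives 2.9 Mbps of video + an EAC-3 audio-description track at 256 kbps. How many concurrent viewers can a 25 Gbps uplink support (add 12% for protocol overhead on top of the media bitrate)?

7072

Audio: 256 kbps = 0.256 Mbps.
Per-viewer media rate: 3.156 Mbps.
On the wire with 12% overhead: 3.535 Mbps.
25 Gbps = 25,000 Mbps; 25,000 / 3.535 = 7072.70 → 7072 viewers.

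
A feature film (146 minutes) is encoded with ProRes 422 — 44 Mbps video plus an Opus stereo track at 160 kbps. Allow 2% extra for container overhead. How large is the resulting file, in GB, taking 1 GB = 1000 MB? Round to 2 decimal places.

49.32 GB

146 min = 8760 s
Audio: 160 kbps = 0.160 Mbps.
Total bitrate: 44 + 0.160 = 44.160 Mbps.
Stream data: 44.160 Mbps × 8760 s = 386841.6 Mb.
With 2% container overhead: ×1.02.
394,578 Mb ÷ 8 = 49,322 MB → 49.32 GB.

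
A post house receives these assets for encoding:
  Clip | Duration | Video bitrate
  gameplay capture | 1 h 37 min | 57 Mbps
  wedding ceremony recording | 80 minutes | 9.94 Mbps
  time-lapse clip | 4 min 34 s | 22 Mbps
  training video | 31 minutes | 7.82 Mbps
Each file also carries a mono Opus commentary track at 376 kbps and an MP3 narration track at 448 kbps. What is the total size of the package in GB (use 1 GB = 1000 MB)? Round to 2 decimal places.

51.32 GB

Audio total: 376 + 448 = 824 kbps = 0.824 Mbps.
gameplay capture: 57.824 Mbps × 5820 s = 336535.7 Mb
wedding ceremony recording: 10.764 Mbps × 4800 s = 51667.2 Mb
time-lapse clip: 22.824 Mbps × 274 s = 6253.8 Mb
training video: 8.644 Mbps × 1860 s = 16077.8 Mb
Total: 410534.5 Mb = 51316.8 MB.
= 51.32 GB.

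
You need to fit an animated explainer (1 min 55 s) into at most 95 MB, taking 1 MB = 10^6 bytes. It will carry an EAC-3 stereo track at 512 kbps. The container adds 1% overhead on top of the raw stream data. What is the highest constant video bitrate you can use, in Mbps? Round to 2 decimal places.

6.03 Mbps

Budget: 95 MB = 760.0 Mb.
Stream payload after overhead: 760.0 / 1.01 = 752.5 Mb.
1 min 55 s = 115 s
Total bitrate budget: 752.5 Mb / 115 s = 6.543 Mbps.
Audio: 512 kbps = 0.512 Mbps.
Video: 6.543 − 0.512 = 6.031 Mbps.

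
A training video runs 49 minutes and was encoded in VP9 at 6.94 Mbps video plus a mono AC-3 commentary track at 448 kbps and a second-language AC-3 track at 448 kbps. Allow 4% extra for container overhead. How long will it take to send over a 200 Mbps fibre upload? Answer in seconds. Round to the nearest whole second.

120 seconds

49 min = 2940 s
Audio total: 448 + 448 = 896 kbps = 0.896 Mbps.
Total bitrate: 7.836 Mbps.
File: 7.836 Mbps × 2940 s = 23037.8 Mb.
With 4% container overhead: ×1.04. → 23959.4 Mb.
At 200 Mbps: 23959.4 / 200 = 119.8 s ≈ 120 seconds.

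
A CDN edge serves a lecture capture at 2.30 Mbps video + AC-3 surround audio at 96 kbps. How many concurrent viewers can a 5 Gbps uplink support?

Audio: 96 kbps = 0.096 Mbps.
Per-viewer media rate: 2.396 Mbps.
5 Gbps = 5,000 Mbps; 5,000 / 2.396 = 2086.81 → 2086 viewers.

2086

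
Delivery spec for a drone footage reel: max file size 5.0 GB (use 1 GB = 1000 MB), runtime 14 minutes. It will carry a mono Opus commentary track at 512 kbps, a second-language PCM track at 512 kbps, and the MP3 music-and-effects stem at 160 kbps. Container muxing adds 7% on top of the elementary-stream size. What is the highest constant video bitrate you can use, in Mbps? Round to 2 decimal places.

43.32 Mbps

Budget: 5.0 GB = 40000.0 Mb.
Stream payload after overhead: 40000.0 / 1.07 = 37383.2 Mb.
14 min = 840 s
Total bitrate budget: 37383.2 Mb / 840 s = 44.504 Mbps.
Audio total: 512 + 512 + 160 = 1184 kbps = 1.184 Mbps.
Video: 44.504 − 1.184 = 43.320 Mbps.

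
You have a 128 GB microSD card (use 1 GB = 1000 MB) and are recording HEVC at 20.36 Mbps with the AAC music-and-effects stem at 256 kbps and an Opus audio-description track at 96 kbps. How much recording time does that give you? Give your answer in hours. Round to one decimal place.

Audio total: 256 + 96 = 352 kbps = 0.352 Mbps.
Total bitrate: 20.36 + 0.352 = 20.712 Mbps.
Capacity: 128 GB = 1,024,000 Mb.
Recording time: 1,024,000 / 20.712 = 49,440 s ≈ 13.7 hours.

13.7 hours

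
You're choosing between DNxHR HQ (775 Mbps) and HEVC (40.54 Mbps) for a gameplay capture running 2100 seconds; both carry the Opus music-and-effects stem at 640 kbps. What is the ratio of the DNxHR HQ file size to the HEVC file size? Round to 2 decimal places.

18.84

Audio: 640 kbps = 0.640 Mbps.
DNxHR HQ: 775.640 Mbps × 2100 s = 1628844.0 Mb = 189.622 GiB.
HEVC: 41.180 Mbps × 2100 s = 86478.0 Mb = 10.067 GiB.
Ratio: 189.622 / 10.067 = 18.835.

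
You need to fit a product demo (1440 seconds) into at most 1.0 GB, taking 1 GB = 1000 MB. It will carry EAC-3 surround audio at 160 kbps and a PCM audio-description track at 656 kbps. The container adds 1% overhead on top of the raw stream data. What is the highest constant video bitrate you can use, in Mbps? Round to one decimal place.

Budget: 1.0 GB = 8000.0 Mb.
Stream payload after overhead: 8000.0 / 1.01 = 7920.8 Mb.
Total bitrate budget: 7920.8 Mb / 1440 s = 5.501 Mbps.
Audio total: 160 + 656 = 816 kbps = 0.816 Mbps.
Video: 5.501 − 0.816 = 4.685 Mbps.

4.7 Mbps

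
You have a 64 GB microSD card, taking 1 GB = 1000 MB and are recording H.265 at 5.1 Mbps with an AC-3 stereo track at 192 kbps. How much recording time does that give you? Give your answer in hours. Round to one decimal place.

Audio: 192 kbps = 0.192 Mbps.
Total bitrate: 5.1 + 0.192 = 5.292 Mbps.
Capacity: 64 GB = 512,000 Mb.
Recording time: 512,000 / 5.292 = 96,750 s ≈ 26.9 hours.

26.9 hours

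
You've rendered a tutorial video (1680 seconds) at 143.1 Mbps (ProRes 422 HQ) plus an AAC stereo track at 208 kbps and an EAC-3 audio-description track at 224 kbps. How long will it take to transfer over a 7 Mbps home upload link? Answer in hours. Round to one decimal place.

Audio total: 208 + 224 = 432 kbps = 0.432 Mbps.
Total bitrate: 143.532 Mbps.
File: 143.532 Mbps × 1680 s = 241133.8 Mb.
At 7 Mbps: 241133.8 / 7 = 34447.7 s ≈ 9.57 hours.

9.6 hours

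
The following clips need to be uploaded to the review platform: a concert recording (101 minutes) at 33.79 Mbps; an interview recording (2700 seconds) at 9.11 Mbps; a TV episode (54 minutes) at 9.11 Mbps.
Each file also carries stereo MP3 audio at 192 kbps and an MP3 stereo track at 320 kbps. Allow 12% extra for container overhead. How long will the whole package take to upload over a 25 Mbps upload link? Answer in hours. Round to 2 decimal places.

Audio total: 192 + 320 = 512 kbps = 0.512 Mbps.
concert recording: 34.302 Mbps × 6060 s × 1.12 = 232814.5 Mb
interview recording: 9.622 Mbps × 2700 s × 1.12 = 29096.9 Mb
TV episode: 9.622 Mbps × 3240 s × 1.12 = 34916.3 Mb
Total: 296827.8 Mb = 37103.5 MB.
At 25 Mbps: 296827.8 / 25 = 11873 s ≈ 3.3 hours.

3.30 hours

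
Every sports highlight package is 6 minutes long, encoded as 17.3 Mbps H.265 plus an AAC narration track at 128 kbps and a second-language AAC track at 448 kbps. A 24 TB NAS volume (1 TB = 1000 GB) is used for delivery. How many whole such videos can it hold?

6 min = 360 s
Audio total: 128 + 448 = 576 kbps = 0.576 Mbps.
Total bitrate: 17.876 Mbps.
Per item: 17.876 Mbps × 360 s = 6,435 Mb = 804.4 MB.
Capacity: 24 TB = 192,000,000 Mb; 29835.16 items → 29835 complete.

29835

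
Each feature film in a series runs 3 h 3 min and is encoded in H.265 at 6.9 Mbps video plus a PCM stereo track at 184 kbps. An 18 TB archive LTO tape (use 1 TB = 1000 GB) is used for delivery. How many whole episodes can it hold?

1851

3 h 3 min = 183 min = 10980 s
Audio: 184 kbps = 0.184 Mbps.
Total bitrate: 7.084 Mbps.
Per item: 7.084 Mbps × 10980 s = 77,782 Mb = 9,723 MB.
Capacity: 18 TB = 144,000,000 Mb; 1851.32 items → 1851 complete.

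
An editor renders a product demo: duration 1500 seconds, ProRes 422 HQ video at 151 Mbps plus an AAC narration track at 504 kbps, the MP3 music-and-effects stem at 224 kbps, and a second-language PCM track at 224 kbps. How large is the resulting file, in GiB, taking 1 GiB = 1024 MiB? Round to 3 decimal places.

26.534 GiB

Audio total: 504 + 224 + 224 = 952 kbps = 0.952 Mbps.
Total bitrate: 151 + 0.952 = 151.952 Mbps.
Stream data: 151.952 Mbps × 1500 s = 227928.0 Mb.
227,928 Mb = 28,491,000,000 bytes ÷ 1,073,741,824 = 26.53 GiB.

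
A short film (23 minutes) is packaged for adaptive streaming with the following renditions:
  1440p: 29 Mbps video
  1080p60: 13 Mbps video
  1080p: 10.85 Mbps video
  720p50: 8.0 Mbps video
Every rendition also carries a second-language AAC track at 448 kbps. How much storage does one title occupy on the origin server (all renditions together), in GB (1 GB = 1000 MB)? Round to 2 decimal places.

10.81 GB

23 min = 1380 s
Audio: 448 kbps = 0.448 Mbps.
Sum of rendition bitrates: (29+0.448) + (13+0.448) + (10.85+0.448) + (8.0+0.448) = 62.642 Mbps.
× 1380 s = 86,446 Mb = 10,806 MB = 10.81 GB.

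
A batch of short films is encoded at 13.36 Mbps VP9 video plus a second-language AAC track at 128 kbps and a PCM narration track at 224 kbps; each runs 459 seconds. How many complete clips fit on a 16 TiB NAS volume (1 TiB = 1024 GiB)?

Audio total: 128 + 224 = 352 kbps = 0.352 Mbps.
Total bitrate: 13.712 Mbps.
Per item: 13.712 Mbps × 459 s = 6,294 Mb = 786.7 MB.
Capacity: 16 TiB = 140,737,488 Mb; 22361.26 items → 22361 complete.

22361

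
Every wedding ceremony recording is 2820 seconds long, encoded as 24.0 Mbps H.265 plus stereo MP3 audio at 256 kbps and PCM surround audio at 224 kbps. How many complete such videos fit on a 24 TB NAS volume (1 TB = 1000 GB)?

2781

Audio total: 256 + 224 = 480 kbps = 0.480 Mbps.
Total bitrate: 24.480 Mbps.
Per item: 24.480 Mbps × 2820 s = 69,034 Mb = 8,629 MB.
Capacity: 24 TB = 192,000,000 Mb; 2781.25 items → 2781 complete.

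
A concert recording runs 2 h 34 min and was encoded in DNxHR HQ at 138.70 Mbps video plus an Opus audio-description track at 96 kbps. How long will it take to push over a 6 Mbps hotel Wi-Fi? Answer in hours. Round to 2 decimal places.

2 h 34 min = 154 min = 9240 s
Audio: 96 kbps = 0.096 Mbps.
Total bitrate: 138.796 Mbps.
File: 138.796 Mbps × 9240 s = 1282475.0 Mb.
At 6 Mbps: 1282475.0 / 6 = 213745.8 s ≈ 59.4 hours.

59.37 hours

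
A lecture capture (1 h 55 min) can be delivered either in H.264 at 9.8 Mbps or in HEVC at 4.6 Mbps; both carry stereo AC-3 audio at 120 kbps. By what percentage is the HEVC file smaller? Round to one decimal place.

1 h 55 min = 115 min = 6900 s
Audio: 120 kbps = 0.120 Mbps.
H.264: 9.920 Mbps × 6900 s = 68448.0 Mb = 8.556 GB.
HEVC: 4.720 Mbps × 6900 s = 32568.0 Mb = 4.071 GB.
Reduction: (1 − 4.071/8.556) × 100 = 52.42%.

52.4%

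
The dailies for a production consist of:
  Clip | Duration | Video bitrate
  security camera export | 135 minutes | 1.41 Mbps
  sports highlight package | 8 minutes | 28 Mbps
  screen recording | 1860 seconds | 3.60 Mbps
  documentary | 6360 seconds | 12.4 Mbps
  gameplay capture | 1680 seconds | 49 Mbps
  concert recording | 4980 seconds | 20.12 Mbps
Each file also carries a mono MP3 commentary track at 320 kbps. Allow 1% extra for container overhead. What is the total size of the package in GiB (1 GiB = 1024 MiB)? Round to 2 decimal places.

35.33 GiB

Audio: 320 kbps = 0.320 Mbps.
security camera export: 1.730 Mbps × 8100 s × 1.01 = 14153.1 Mb
sports highlight package: 28.320 Mbps × 480 s × 1.01 = 13729.5 Mb
screen recording: 3.920 Mbps × 1860 s × 1.01 = 7364.1 Mb
documentary: 12.720 Mbps × 6360 s × 1.01 = 81708.2 Mb
gameplay capture: 49.320 Mbps × 1680 s × 1.01 = 83686.2 Mb
concert recording: 20.440 Mbps × 4980 s × 1.01 = 102809.1 Mb
Total: 303450.3 Mb = 37931.3 MB.
= 35.33 GiB.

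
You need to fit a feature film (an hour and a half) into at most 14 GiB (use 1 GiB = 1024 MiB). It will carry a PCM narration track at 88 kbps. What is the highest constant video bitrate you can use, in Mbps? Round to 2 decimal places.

22.18 Mbps

Budget: 14 GiB = 120259.1 Mb.
1.5 h = 5400 s
Total bitrate budget: 120259.1 Mb / 5400 s = 22.270 Mbps.
Audio: 88 kbps = 0.088 Mbps.
Video: 22.270 − 0.088 = 22.182 Mbps.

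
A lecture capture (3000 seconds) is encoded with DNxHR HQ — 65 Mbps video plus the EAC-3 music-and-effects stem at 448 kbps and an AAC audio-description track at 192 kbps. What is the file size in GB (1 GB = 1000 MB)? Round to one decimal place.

24.6 GB

Audio total: 448 + 192 = 640 kbps = 0.640 Mbps.
Total bitrate: 65 + 0.640 = 65.640 Mbps.
Stream data: 65.640 Mbps × 3000 s = 196920.0 Mb.
196,920 Mb ÷ 8 = 24,615 MB → 24.61 GB.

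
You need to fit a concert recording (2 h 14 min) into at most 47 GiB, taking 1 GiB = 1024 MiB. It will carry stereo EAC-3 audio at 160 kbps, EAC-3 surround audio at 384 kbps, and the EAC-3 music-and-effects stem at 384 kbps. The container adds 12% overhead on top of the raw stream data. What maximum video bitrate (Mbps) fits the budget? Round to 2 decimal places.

43.91 Mbps

Budget: 47 GiB = 403726.9 Mb.
Stream payload after overhead: 403726.9 / 1.12 = 360470.5 Mb.
2 h 14 min = 134 min = 8040 s
Total bitrate budget: 360470.5 Mb / 8040 s = 44.835 Mbps.
Audio total: 160 + 384 + 384 = 928 kbps = 0.928 Mbps.
Video: 44.835 − 0.928 = 43.907 Mbps.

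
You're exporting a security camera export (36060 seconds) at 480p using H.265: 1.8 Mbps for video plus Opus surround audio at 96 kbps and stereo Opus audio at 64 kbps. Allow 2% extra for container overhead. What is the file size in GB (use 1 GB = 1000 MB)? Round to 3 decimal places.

9.011 GB

Audio total: 96 + 64 = 160 kbps = 0.160 Mbps.
Total bitrate: 1.8 + 0.160 = 1.960 Mbps.
Stream data: 1.960 Mbps × 36060 s = 70677.6 Mb.
With 2% container overhead: ×1.02.
72,091 Mb ÷ 8 = 9,011 MB → 9.011 GB.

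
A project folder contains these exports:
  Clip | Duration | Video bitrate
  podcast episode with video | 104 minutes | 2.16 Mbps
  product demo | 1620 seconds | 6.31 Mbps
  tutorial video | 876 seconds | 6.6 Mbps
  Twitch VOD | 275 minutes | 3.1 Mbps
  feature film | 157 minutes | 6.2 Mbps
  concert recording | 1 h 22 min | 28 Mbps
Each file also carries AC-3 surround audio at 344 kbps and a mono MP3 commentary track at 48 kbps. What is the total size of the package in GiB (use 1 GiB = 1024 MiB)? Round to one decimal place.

Audio total: 344 + 48 = 392 kbps = 0.392 Mbps.
podcast episode with video: 2.552 Mbps × 6240 s = 15924.5 Mb
product demo: 6.702 Mbps × 1620 s = 10857.2 Mb
tutorial video: 6.992 Mbps × 876 s = 6125.0 Mb
Twitch VOD: 3.492 Mbps × 16500 s = 57618.0 Mb
feature film: 6.592 Mbps × 9420 s = 62096.6 Mb
concert recording: 28.392 Mbps × 4920 s = 139688.6 Mb
Total: 292310.0 Mb = 36538.7 MB.
= 34.03 GiB.

34.0 GiB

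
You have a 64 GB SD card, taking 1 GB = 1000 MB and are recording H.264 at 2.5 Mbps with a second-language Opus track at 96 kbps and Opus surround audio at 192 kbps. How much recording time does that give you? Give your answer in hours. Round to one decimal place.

51.0 hours

Audio total: 96 + 192 = 288 kbps = 0.288 Mbps.
Total bitrate: 2.5 + 0.288 = 2.788 Mbps.
Capacity: 64 GB = 512,000 Mb.
Recording time: 512,000 / 2.788 = 183,644 s ≈ 51.0 hours.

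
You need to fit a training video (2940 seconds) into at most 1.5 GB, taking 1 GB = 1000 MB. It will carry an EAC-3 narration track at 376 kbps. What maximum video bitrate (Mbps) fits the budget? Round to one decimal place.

3.7 Mbps

Budget: 1.5 GB = 12000.0 Mb.
Total bitrate budget: 12000.0 Mb / 2940 s = 4.082 Mbps.
Audio: 376 kbps = 0.376 Mbps.
Video: 4.082 − 0.376 = 3.706 Mbps.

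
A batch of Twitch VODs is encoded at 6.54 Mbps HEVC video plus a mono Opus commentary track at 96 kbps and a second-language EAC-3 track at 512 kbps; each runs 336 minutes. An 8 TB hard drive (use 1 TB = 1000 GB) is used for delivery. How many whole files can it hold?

336 min = 20160 s
Audio total: 96 + 512 = 608 kbps = 0.608 Mbps.
Total bitrate: 7.148 Mbps.
Per item: 7.148 Mbps × 20160 s = 144,104 Mb = 18,013 MB.
Capacity: 8 TB = 64,000,000 Mb; 444.12 items → 444 complete.

444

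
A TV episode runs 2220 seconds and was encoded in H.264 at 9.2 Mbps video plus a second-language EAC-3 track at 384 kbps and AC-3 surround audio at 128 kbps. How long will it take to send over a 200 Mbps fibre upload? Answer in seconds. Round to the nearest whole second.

Audio total: 384 + 128 = 512 kbps = 0.512 Mbps.
Total bitrate: 9.712 Mbps.
File: 9.712 Mbps × 2220 s = 21560.6 Mb.
At 200 Mbps: 21560.6 / 200 = 107.8 s ≈ 108 seconds.

108 seconds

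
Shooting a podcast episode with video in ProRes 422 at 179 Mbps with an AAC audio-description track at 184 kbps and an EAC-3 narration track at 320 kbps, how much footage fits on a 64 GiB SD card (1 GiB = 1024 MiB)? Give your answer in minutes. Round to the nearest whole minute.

Audio total: 184 + 320 = 504 kbps = 0.504 Mbps.
Total bitrate: 179 + 0.504 = 179.504 Mbps.
Capacity: 64 GiB = 549,756 Mb.
Recording time: 549,756 / 179.504 = 3,063 s ≈ 51.0 minutes.

51 minutes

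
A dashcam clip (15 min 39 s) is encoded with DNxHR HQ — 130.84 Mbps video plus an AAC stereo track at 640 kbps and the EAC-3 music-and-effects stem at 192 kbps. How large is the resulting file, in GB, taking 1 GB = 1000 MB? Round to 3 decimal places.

15.455 GB

15 min 39 s = 939 s
Audio total: 640 + 192 = 832 kbps = 0.832 Mbps.
Total bitrate: 130.84 + 0.832 = 131.672 Mbps.
Stream data: 131.672 Mbps × 939 s = 123640.0 Mb.
123,640 Mb ÷ 8 = 15,455 MB → 15.46 GB.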